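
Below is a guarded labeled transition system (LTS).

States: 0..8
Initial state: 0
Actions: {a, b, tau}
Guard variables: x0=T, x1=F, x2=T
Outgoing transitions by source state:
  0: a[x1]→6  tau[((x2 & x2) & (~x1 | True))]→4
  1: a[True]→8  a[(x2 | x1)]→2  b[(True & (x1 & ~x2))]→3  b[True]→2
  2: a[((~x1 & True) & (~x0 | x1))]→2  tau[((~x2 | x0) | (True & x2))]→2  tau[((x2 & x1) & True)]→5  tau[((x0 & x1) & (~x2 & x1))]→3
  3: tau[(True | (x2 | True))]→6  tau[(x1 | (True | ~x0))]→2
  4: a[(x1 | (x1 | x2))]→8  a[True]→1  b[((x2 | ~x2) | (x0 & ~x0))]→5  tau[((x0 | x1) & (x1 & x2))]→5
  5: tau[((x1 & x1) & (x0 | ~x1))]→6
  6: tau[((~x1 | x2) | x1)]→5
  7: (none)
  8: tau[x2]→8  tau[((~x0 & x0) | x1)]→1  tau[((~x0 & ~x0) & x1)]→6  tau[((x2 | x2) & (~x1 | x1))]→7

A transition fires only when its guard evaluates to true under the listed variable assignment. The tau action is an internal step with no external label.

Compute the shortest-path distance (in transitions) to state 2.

Answer: 3

Trace:
Breadth-first toward 2:
  L0 = {0}
  L1 = {4}
  L2 = {1,5,8}
  L3 = {2,7}
2 enters at depth 3; path tau·a·a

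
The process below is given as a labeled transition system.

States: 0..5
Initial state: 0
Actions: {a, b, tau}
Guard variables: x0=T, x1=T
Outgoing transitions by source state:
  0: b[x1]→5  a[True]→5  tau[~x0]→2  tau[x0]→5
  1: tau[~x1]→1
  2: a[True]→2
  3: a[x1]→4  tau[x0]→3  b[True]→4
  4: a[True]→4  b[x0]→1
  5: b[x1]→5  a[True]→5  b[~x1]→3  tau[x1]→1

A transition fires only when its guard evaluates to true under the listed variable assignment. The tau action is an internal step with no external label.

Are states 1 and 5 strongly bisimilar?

Answer: NOT BISIMILAR

Analysis:
Refine partition for ~:
  round 0: {{0,1,2,3,4,5}}
  round 1: {{0,3,5},{1},{2},{4}}
  round 2: {{0},{1},{2},{3},{4},{5}}
6 equivalence class(es) (converged in 3)
1∈{1}, 5∈{5}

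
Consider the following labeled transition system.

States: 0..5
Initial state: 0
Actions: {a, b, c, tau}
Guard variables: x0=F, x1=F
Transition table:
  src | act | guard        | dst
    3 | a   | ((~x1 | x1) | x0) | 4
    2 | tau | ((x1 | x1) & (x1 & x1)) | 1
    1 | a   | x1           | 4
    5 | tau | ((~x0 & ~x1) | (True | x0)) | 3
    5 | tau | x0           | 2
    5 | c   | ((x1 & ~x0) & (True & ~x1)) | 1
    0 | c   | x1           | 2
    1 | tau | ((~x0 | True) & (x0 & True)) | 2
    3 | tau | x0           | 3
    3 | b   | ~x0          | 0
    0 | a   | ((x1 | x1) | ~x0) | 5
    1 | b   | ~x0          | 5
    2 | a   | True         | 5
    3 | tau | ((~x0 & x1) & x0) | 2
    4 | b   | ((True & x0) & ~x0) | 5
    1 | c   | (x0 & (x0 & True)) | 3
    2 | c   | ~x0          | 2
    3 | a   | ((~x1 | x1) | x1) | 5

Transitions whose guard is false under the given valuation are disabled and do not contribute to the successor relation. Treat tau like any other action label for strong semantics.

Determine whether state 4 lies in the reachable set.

8 transition(s) survive guard evaluation.
L0 = {0}
L1 = {5}  cumulative {0,5}
L2 = {3}  cumulative {0,3,5}
L3 = {4}  cumulative {0,3,4,5}
Reach set: {0,3,4,5}
trace reaching 4: a·tau·a

Answer: REACHABLE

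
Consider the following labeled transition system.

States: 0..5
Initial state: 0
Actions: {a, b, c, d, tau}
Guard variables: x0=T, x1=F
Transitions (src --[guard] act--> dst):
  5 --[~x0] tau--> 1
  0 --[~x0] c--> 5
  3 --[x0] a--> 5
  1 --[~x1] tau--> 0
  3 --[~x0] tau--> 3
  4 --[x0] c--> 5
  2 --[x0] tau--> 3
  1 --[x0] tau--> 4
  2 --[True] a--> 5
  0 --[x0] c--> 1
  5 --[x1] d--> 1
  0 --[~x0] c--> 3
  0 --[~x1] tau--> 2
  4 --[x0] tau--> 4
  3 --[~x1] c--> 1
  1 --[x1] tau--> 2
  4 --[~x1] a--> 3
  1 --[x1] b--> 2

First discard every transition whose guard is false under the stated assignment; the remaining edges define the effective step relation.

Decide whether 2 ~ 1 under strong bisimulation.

Compute ~ classes (split until stable):
  round 0: {{0,1,2,3,4,5}}
  round 1: {{0},{1},{2},{3},{4},{5}}
6 equivalence class(es) (converged in 2)
2∈{2}, 1∈{1}

Answer: NOT BISIMILAR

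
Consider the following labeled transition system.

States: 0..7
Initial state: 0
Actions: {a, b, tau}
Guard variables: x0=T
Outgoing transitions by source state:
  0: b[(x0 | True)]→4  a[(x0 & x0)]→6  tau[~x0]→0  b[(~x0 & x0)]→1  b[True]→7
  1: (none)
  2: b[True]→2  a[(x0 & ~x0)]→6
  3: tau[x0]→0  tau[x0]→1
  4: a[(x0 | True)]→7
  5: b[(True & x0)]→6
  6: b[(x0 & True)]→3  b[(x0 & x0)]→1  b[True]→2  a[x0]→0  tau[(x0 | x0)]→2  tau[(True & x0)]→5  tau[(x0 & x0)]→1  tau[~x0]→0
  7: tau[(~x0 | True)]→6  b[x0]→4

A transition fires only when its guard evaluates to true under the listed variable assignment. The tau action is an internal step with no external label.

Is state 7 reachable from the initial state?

Answer: REACHABLE

Trace:
After dropping false guards: 17 live edges.
L0 = {0}
L1 = {4,6,7}  cumulative {0,4,6,7}
L2 = {1,2,3,5}  cumulative {0,1,2,3,4,5,6,7}
Reach set: {0,1,2,3,4,5,6,7}
trace reaching 7: b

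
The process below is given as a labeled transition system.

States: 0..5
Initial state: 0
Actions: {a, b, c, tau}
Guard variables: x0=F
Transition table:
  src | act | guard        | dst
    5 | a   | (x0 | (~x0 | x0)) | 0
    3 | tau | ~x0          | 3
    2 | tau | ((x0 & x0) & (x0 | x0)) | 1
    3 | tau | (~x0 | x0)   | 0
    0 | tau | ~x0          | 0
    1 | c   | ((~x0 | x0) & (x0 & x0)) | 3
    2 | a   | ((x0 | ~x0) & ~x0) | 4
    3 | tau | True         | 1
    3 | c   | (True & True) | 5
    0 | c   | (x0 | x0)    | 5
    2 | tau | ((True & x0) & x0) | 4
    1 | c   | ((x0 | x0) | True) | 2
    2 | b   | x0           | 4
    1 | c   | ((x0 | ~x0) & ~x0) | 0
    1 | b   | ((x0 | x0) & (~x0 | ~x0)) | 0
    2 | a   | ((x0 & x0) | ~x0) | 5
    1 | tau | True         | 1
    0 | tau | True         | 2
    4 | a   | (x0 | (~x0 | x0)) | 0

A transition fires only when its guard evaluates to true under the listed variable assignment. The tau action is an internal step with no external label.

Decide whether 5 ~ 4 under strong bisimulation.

Answer: BISIMILAR

Trace:
Bisimulation quotient by refinement:
  P[0] = {{0,1,2,3,4,5}}
  P[1] = {{0},{1,3},{2,4,5}}
  P[2] = {{0},{1},{2},{3},{4,5}}
stable after 3 split(s): 5 block(s)
5∈{4,5}, 4∈{4,5}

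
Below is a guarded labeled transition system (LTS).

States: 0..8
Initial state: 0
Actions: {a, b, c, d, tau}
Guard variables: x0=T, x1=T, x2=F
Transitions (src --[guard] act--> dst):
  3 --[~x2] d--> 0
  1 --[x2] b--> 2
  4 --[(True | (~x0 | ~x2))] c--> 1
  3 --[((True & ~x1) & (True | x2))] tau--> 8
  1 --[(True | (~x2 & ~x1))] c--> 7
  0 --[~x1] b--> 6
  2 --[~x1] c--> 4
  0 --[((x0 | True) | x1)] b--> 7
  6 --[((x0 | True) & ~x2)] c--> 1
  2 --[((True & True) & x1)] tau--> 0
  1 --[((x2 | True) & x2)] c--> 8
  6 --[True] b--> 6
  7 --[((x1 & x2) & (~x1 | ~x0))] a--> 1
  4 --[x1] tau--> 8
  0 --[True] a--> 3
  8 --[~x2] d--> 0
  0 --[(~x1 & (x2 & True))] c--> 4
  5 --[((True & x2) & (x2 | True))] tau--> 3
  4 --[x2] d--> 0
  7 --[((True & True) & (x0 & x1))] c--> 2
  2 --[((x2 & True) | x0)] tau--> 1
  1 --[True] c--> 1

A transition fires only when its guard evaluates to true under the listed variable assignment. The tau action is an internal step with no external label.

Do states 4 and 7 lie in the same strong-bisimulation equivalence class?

Compute ~ classes (split until stable):
  round 0: {{0,1,2,3,4,5,6,7,8}}
  round 1: {{0},{1,7},{2},{3,8},{4},{5},{6}}
  round 2: {{0},{1},{2},{3,8},{4},{5},{6},{7}}
8 equivalence class(es) (converged in 3)
[4]={4}  [7]={7}

Answer: NOT BISIMILAR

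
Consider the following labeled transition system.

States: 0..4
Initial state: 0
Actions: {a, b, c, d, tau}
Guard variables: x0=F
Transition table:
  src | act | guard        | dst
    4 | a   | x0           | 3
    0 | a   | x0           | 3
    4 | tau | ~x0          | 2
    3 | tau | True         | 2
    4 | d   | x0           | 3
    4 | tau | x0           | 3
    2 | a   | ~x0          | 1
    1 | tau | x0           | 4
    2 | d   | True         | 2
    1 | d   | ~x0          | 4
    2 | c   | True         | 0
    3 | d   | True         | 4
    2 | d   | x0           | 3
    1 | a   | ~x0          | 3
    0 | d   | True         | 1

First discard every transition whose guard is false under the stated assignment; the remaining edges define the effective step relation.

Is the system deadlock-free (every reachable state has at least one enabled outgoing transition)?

Reach set: {0,1,2,3,4}
  0: d→1  [deg 1]
  1: a→3  d→4  [deg 2]
  2: a→1  c→0  d→2  [deg 3]
  3: d→4  tau→2  [deg 2]
  4: tau→2  [deg 1]

Answer: DEADLOCK-FREE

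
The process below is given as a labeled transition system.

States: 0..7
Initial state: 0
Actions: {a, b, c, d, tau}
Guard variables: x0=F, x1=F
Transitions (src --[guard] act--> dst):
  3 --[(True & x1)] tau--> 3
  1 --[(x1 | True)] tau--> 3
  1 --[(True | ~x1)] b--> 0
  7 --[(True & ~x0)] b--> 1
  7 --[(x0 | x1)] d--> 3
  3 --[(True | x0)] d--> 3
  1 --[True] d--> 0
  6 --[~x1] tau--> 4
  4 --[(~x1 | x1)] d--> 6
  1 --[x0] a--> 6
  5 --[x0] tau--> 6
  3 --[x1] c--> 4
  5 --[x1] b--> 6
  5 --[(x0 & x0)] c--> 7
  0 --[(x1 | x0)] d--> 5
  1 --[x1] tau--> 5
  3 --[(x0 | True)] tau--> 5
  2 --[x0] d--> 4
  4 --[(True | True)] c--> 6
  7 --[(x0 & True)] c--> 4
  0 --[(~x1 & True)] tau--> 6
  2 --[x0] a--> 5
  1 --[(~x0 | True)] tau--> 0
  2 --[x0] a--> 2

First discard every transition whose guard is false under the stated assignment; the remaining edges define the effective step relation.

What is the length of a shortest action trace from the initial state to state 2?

Answer: UNREACHABLE

Working:
Breadth-first toward 2:
  depth 0: {0}
  depth 1: {6}
  depth 2: {4}
2 never appears.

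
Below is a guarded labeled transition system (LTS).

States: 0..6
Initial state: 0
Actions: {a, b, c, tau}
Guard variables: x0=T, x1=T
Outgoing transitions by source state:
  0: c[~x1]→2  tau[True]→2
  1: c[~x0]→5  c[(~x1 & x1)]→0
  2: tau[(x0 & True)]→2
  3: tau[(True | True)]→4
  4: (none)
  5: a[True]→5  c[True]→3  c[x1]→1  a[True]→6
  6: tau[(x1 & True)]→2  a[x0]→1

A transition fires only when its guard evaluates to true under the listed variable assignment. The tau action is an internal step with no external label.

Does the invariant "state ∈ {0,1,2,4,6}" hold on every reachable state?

Answer: INVARIANT HOLDS

Working:
Inv-set: {0,1,2,4,6}
Reach set: {0,2}
  0: ok
  2: ok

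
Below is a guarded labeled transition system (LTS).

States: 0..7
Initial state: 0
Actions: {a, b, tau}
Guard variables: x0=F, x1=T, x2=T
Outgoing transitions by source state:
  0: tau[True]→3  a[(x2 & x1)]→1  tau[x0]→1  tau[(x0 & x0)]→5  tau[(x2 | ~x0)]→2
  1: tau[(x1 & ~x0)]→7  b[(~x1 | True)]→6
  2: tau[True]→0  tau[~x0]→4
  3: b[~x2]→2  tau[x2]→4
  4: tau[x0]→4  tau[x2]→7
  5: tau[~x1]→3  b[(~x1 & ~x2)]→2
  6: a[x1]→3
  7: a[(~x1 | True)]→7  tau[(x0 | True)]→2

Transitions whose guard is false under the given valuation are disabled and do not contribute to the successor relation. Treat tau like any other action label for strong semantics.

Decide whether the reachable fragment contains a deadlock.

Answer: DEADLOCK-FREE

Trace:
Reachable = {0,1,2,3,4,6,7}
  0: a→1  tau→2  tau→3  [3 out]
  1: b→6  tau→7  [2 out]
  2: tau→0  tau→4  [2 out]
  3: tau→4  [1 out]
  4: tau→7  [1 out]
  6: a→3  [1 out]
  7: a→7  tau→2  [2 out]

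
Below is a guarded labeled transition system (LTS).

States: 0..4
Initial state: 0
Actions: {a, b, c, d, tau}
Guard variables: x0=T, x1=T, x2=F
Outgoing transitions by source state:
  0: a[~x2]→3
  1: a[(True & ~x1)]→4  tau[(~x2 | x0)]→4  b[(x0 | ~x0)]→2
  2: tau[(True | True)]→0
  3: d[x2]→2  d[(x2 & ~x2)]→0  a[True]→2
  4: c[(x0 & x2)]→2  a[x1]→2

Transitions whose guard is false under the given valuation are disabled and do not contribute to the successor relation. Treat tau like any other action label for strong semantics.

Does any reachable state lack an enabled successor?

Answer: DEADLOCK-FREE

Analysis:
Reachable = {0,2,3}
  0: a→3  [1 out]
  2: tau→0  [1 out]
  3: a→2  [1 out]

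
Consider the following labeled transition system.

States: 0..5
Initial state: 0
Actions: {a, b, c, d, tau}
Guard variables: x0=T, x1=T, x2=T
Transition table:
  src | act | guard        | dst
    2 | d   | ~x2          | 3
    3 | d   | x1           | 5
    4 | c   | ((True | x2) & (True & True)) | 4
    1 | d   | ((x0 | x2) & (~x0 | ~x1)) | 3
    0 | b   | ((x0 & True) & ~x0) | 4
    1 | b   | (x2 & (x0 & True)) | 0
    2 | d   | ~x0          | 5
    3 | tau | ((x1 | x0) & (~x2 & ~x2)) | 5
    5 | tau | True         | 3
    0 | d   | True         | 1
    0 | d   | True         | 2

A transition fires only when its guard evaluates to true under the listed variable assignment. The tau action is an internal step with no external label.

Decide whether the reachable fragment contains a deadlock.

R = {0,1,2}
  0: d→1  d→2  [deg 2]
  1: b→0  [deg 1]
  2: ∅  [deadlock]
Path to 2: d

Answer: DEADLOCK at state 2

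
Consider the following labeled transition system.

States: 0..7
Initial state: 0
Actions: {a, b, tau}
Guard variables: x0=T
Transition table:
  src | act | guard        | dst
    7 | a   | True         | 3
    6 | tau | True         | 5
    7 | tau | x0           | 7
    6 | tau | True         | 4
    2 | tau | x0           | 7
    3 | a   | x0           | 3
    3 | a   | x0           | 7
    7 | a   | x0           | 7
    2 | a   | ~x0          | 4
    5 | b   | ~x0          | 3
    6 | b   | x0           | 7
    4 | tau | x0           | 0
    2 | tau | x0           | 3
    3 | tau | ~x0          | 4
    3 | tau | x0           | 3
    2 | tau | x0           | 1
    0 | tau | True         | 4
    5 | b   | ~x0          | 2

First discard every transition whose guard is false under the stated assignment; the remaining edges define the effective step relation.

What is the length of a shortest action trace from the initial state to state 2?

BFS to 2:
  L0 = {0}
  L1 = {4}
2 never appears.

Answer: UNREACHABLE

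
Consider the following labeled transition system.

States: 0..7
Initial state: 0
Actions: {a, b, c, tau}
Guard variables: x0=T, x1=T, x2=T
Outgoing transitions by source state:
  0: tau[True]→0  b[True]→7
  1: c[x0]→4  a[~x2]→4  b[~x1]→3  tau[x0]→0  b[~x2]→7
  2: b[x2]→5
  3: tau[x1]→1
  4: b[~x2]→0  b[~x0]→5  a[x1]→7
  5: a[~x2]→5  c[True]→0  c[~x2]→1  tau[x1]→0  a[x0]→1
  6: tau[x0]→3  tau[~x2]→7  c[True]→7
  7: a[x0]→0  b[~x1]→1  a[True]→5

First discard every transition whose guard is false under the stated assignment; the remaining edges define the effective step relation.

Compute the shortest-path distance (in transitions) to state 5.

Answer: 2

Analysis:
BFS to 5:
  depth 0: {0}
  depth 1: {7}
  depth 2: {5}
depth(5)=2, e.g. b·a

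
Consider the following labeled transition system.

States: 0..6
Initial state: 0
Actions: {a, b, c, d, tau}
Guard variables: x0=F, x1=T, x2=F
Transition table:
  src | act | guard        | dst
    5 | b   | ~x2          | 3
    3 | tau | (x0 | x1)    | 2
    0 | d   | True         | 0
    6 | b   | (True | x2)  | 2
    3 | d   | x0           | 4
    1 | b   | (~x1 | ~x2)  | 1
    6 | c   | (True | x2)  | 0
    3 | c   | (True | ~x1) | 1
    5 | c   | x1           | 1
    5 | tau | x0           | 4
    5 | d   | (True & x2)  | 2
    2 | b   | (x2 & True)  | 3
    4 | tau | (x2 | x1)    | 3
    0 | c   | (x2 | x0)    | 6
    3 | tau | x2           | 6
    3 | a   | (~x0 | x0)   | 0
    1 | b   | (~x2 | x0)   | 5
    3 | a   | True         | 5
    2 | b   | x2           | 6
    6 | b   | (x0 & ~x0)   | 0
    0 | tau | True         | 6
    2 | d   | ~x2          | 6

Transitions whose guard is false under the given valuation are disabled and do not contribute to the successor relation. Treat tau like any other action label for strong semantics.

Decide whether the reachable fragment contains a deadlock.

R = {0,2,6}
  0: d→0  tau→6  [2 exit(s)]
  2: d→6  [1 exit(s)]
  6: b→2  c→0  [2 exit(s)]

Answer: DEADLOCK-FREE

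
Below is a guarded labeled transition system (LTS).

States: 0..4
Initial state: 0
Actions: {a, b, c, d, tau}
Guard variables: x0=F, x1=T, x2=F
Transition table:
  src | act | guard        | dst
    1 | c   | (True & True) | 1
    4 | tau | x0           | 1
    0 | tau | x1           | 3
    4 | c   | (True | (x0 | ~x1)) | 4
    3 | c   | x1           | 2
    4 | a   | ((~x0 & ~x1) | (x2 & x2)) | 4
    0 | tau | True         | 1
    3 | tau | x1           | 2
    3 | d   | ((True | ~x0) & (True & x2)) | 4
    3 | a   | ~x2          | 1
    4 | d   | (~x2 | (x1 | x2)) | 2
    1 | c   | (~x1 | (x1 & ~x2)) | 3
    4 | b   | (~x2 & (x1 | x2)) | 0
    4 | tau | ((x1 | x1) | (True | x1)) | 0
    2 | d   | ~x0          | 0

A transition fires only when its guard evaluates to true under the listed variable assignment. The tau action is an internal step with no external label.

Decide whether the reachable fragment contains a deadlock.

Answer: DEADLOCK-FREE

Analysis:
Reachable = {0,1,2,3}
  0: tau→1  tau→3  [deg 2]
  1: c→1  c→3  [deg 2]
  2: d→0  [deg 1]
  3: a→1  c→2  tau→2  [deg 3]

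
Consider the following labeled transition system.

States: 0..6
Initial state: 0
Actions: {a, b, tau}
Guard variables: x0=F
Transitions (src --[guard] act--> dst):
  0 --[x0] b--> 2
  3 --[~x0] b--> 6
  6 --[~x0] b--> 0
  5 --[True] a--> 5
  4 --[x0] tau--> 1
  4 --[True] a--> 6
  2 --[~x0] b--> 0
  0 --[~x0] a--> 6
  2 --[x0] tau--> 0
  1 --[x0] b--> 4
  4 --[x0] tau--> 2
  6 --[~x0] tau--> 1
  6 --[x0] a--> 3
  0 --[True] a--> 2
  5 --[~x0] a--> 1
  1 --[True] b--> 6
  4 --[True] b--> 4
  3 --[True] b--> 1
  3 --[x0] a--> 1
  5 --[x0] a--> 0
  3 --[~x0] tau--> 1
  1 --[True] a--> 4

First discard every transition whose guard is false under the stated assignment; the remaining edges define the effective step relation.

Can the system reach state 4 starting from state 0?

Guard filter leaves 14 enabled edge(s).
L0 = {0}
L1 = {2,6}  now seen {0,2,6}
L2 = {1}  now seen {0,1,2,6}
L3 = {4}  now seen {0,1,2,4,6}
Reach set: {0,1,2,4,6}
Path to 4: a·tau·a

Answer: REACHABLE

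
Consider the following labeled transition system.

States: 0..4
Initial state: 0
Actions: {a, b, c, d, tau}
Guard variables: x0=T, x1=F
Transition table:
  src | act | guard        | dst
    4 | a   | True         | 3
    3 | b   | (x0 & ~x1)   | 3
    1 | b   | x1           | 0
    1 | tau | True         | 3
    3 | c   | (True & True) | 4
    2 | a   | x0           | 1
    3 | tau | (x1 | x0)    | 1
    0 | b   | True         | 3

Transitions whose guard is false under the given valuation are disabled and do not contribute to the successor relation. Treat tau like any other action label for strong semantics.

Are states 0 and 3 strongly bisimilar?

Bisimulation quotient by refinement:
  π0 = {{0,1,2,3,4}}
  π1 = {{0},{1},{2,4},{3}}
  π2 = {{0},{1},{2},{3},{4}}
Fixed point at round 3; 5 class(es).
[0]={0}  [3]={3}

Answer: NOT BISIMILAR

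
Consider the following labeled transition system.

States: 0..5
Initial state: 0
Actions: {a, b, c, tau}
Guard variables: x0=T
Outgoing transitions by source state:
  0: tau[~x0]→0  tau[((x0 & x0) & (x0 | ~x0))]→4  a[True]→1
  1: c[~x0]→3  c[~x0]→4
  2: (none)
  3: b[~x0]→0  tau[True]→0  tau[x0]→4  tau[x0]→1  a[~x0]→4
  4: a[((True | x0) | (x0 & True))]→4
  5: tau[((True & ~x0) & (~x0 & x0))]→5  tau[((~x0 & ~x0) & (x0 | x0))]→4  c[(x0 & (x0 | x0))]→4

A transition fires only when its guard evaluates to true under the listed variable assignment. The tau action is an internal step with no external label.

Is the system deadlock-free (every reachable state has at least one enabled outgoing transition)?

Reachable = {0,1,4}
  0: a→1  tau→4  [deg 2]
  1: ∅  [deadlock]
  4: a→4  [deg 1]
trace reaching 1: a

Answer: DEADLOCK at state 1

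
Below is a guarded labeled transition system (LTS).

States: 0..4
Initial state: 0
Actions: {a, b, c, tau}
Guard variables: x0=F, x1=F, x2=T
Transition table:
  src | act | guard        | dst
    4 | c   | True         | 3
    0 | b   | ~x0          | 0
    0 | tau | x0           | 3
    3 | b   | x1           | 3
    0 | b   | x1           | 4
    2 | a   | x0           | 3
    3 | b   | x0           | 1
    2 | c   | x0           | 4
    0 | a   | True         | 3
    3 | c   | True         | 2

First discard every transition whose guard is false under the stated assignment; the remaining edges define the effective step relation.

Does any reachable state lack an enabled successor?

R = {0,2,3}
  0: a→3  b→0  [2 exit(s)]
  2: ∅  [no exit]
  3: c→2  [1 exit(s)]
witness 2: a·c

Answer: DEADLOCK at state 2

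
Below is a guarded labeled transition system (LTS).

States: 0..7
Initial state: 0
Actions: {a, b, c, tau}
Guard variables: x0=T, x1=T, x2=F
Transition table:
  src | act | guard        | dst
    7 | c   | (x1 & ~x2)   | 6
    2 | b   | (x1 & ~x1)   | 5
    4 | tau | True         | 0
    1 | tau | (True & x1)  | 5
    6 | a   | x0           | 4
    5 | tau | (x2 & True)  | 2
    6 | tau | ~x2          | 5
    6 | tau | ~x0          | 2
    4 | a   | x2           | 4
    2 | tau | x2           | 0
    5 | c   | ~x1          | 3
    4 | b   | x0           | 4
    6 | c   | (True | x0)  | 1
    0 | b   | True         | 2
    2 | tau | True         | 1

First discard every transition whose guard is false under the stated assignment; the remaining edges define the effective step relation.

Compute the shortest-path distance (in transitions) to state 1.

Breadth-first toward 1:
  depth 0: {0}
  depth 1: {2}
  depth 2: {1}
depth(1)=2, e.g. b·tau

Answer: 2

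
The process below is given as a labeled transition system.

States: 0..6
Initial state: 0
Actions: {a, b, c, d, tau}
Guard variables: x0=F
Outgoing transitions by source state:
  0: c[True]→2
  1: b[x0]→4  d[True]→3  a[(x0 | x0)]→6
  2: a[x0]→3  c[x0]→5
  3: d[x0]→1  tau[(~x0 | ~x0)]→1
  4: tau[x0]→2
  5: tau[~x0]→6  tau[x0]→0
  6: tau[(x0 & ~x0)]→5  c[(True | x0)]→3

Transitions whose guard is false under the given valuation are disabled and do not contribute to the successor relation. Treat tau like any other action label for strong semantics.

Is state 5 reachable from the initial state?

Answer: UNREACHABLE

Working:
5 transition(s) survive guard evaluation.
L0 = {0}
L1 = {2}  now seen {0,2}
Reachable = {0,2}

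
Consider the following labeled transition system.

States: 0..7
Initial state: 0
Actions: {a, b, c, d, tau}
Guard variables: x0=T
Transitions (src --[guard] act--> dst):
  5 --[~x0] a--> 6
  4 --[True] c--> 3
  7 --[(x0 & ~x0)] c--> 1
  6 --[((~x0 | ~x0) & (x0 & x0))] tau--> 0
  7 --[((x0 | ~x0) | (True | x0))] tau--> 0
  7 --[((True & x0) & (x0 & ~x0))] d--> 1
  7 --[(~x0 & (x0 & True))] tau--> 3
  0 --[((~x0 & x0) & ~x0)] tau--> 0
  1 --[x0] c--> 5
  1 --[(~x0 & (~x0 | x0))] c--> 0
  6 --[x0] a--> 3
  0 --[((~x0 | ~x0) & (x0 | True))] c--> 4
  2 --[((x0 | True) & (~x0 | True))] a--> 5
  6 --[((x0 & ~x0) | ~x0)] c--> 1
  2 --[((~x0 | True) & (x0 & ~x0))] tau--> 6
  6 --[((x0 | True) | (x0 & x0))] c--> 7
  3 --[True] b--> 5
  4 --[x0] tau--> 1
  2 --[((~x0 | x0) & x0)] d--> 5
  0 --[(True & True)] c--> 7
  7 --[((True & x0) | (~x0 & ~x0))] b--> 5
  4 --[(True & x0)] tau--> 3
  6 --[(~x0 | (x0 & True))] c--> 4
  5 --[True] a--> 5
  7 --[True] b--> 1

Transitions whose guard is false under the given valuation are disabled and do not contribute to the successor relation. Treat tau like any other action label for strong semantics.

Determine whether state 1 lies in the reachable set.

Answer: REACHABLE

Trace:
15 transition(s) survive guard evaluation.
Layer 0: {0}
Layer 1: {7}  now seen {0,7}
Layer 2: {1,5}  now seen {0,1,5,7}
R = {0,1,5,7}
witness 1: c·b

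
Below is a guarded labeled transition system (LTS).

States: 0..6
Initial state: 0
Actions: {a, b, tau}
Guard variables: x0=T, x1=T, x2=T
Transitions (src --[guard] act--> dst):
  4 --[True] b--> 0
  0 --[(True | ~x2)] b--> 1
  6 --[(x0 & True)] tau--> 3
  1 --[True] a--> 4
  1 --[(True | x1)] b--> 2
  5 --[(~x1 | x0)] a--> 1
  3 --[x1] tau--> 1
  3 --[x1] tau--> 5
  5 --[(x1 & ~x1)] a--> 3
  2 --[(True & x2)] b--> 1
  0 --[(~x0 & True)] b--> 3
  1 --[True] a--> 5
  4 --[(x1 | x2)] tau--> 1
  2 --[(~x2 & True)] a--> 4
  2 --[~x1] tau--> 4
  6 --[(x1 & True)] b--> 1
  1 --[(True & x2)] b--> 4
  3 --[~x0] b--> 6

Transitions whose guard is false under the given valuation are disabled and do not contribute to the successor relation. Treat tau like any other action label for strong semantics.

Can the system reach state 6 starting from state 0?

Answer: UNREACHABLE

Trace:
13 transition(s) survive guard evaluation.
Layer 0: {0}
Layer 1: {1}  cumulative {0,1}
Layer 2: {2,4,5}  cumulative {0,1,2,4,5}
Reachable = {0,1,2,4,5}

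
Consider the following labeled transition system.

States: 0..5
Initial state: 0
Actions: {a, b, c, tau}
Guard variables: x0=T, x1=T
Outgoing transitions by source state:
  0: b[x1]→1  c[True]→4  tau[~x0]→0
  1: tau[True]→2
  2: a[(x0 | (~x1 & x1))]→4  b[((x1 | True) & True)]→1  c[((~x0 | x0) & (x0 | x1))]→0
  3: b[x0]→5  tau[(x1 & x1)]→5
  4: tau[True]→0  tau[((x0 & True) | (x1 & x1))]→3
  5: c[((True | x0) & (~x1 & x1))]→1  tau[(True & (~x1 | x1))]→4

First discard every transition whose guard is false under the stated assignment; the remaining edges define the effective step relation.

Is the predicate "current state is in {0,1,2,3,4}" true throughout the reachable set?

Safe = {0,1,2,3,4}
Reach set: {0,1,2,3,4,5}
  0: safe
  1: safe
  2: safe
  3: safe
  4: safe
  5: VIOLATES
counterexample path to 5: c·tau·b

Answer: INVARIANT VIOLATED at state 5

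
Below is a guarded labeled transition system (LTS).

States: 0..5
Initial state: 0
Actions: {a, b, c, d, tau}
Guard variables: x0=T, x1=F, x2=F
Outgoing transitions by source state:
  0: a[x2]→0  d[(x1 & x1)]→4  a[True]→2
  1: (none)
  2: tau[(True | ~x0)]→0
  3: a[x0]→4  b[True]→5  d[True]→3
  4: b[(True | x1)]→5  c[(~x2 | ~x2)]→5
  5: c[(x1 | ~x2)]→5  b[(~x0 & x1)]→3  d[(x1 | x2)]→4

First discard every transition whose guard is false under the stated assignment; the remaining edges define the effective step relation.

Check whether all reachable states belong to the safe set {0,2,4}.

Answer: INVARIANT HOLDS

Working:
Allowed set {0,2,4}
Reach set: {0,2}
  0: ok
  2: ok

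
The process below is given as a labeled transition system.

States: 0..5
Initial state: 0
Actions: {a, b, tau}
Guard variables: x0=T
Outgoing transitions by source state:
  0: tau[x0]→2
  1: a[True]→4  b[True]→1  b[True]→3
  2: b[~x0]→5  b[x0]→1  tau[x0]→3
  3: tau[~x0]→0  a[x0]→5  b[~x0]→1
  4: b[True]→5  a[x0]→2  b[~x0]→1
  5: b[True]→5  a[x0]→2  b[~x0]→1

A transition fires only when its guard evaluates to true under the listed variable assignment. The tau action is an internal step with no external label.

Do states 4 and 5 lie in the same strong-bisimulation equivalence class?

Bisimulation quotient by refinement:
  P[0] = {{0,1,2,3,4,5}}
  P[1] = {{0},{1,4,5},{2},{3}}
  P[2] = {{0},{1},{2},{3},{4,5}}
Fixed point at round 3; 5 class(es).
[4]={4,5}  [5]={4,5}

Answer: BISIMILAR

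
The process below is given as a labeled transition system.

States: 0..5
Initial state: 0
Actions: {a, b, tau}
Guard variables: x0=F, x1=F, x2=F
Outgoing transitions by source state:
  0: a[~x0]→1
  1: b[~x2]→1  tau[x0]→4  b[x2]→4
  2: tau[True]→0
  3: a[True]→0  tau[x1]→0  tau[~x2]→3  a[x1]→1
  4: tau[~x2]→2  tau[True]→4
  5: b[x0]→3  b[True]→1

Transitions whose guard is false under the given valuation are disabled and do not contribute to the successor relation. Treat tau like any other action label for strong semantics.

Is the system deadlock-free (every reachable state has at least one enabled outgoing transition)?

Answer: DEADLOCK-FREE

Trace:
Reachable = {0,1}
  0: a→1  [deg 1]
  1: b→1  [deg 1]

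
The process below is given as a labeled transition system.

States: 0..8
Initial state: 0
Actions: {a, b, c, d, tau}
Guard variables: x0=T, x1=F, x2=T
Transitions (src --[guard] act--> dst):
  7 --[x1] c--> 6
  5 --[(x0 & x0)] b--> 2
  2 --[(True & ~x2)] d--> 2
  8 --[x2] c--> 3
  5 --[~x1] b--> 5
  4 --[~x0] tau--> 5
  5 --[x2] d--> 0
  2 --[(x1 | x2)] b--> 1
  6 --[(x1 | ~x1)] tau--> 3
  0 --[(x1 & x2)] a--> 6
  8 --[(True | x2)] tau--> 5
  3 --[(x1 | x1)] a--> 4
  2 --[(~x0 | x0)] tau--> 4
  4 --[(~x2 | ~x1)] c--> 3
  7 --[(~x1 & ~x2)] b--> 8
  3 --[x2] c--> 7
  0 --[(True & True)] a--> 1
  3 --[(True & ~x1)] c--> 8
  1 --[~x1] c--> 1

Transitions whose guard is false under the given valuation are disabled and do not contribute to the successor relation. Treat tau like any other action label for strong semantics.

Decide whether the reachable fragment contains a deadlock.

Answer: DEADLOCK-FREE

Analysis:
R = {0,1}
  0: a→1  [1 exit(s)]
  1: c→1  [1 exit(s)]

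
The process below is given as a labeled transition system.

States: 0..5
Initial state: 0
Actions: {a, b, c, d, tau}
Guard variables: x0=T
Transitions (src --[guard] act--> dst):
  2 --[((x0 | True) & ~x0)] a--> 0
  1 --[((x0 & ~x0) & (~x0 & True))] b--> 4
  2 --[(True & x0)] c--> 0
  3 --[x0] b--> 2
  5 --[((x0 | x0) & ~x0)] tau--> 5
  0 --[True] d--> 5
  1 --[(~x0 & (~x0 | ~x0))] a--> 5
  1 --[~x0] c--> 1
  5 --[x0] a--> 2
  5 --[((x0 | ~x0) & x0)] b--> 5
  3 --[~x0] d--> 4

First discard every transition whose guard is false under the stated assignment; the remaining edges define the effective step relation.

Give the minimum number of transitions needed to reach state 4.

Answer: UNREACHABLE

Trace:
BFS to 4:
  Layer 0: {0}
  Layer 1: {5}
  Layer 2: {2}
4 never appears.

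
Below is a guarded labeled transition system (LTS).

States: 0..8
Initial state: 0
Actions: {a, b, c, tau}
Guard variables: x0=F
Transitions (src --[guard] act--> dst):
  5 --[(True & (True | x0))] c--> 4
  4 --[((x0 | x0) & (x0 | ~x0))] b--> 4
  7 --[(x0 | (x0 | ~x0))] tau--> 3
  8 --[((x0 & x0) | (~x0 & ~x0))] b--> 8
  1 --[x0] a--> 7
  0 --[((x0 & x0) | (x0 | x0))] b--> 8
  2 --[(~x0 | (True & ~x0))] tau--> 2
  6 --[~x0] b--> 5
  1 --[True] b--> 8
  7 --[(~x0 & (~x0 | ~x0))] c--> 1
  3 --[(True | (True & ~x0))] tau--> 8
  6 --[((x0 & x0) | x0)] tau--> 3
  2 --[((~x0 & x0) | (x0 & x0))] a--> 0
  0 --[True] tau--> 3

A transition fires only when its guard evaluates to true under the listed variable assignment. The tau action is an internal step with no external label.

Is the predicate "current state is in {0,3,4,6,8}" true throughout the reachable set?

Safe = {0,3,4,6,8}
Reachable = {0,3,8}
  0: ✓
  3: ✓
  8: ✓

Answer: INVARIANT HOLDS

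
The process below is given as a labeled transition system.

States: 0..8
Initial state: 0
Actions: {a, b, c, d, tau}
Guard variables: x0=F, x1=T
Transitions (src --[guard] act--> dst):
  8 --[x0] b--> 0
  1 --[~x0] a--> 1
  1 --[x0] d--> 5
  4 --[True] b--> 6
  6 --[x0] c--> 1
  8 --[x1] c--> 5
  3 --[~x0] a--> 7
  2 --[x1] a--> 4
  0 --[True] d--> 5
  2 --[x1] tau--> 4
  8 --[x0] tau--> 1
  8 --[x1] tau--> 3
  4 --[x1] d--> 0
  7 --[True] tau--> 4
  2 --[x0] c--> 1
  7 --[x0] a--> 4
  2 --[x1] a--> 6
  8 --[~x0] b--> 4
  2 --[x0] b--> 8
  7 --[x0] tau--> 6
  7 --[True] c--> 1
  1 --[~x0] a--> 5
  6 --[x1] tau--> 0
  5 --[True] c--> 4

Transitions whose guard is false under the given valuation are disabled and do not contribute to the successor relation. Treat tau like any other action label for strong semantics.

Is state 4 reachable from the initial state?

Answer: REACHABLE

Working:
After dropping false guards: 16 live edges.
L0 = {0}
L1 = {5}  total {0,5}
L2 = {4}  total {0,4,5}
L3 = {6}  total {0,4,5,6}
R = {0,4,5,6}
witness 4: d·c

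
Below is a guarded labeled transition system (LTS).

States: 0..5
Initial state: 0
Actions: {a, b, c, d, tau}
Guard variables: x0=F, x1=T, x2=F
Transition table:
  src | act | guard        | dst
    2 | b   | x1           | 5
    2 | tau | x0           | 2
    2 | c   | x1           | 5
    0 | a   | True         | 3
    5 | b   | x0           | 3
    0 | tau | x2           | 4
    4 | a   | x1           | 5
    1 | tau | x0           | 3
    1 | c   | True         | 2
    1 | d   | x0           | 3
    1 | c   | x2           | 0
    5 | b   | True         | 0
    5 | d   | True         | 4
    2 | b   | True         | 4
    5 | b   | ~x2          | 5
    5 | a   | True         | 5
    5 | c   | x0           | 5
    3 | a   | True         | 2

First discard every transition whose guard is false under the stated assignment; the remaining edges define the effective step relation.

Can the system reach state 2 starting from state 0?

Answer: REACHABLE

Analysis:
11 transition(s) survive guard evaluation.
L0 = {0}
L1 = {3}  total {0,3}
L2 = {2}  total {0,2,3}
L3 = {4,5}  total {0,2,3,4,5}
R = {0,2,3,4,5}
Path to 2: a·a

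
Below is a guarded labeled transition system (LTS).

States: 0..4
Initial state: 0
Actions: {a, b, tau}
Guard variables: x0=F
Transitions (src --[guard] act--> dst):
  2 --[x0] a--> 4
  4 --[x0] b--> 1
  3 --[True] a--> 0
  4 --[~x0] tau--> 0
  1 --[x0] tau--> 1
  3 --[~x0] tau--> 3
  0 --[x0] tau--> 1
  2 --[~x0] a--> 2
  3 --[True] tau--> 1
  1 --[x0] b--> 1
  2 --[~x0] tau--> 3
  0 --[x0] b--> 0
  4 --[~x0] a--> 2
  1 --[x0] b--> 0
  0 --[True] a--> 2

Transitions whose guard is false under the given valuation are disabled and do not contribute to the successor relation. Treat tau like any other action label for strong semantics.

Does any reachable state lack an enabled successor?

Answer: DEADLOCK at state 1

Analysis:
Reach set: {0,1,2,3}
  0: a→2  [deg 1]
  1: ∅  [no exit]
  2: a→2  tau→3  [deg 2]
  3: a→0  tau→1  tau→3  [deg 3]
witness 1: a·tau·tau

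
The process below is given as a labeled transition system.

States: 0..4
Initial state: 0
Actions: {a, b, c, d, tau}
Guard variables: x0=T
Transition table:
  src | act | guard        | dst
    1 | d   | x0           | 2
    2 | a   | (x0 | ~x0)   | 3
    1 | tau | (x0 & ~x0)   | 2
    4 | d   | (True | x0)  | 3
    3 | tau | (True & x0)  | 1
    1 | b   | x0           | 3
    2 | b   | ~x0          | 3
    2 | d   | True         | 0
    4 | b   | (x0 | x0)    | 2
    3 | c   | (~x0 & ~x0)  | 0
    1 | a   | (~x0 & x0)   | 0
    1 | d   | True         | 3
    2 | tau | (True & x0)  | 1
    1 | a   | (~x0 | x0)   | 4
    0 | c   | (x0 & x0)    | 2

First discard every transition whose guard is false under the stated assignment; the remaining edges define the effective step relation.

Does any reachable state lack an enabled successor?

R = {0,1,2,3,4}
  0: c→2  [deg 1]
  1: a→4  b→3  d→2  d→3  [deg 4]
  2: a→3  d→0  tau→1  [deg 3]
  3: tau→1  [deg 1]
  4: b→2  d→3  [deg 2]

Answer: DEADLOCK-FREE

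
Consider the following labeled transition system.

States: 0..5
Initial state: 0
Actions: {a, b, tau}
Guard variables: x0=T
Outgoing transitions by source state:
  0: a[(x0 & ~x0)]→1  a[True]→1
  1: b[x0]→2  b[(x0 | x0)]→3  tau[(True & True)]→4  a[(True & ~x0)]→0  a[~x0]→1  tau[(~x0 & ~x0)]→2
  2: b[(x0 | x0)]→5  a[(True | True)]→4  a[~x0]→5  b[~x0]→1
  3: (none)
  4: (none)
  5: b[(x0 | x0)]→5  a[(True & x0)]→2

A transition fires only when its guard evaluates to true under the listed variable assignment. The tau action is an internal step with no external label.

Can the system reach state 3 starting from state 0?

Guard filter leaves 8 enabled edge(s).
depth 0: {0}
depth 1: {1}  now seen {0,1}
depth 2: {2,3,4}  now seen {0,1,2,3,4}
depth 3: {5}  now seen {0,1,2,3,4,5}
Reach set: {0,1,2,3,4,5}
Path to 3: a·b

Answer: REACHABLE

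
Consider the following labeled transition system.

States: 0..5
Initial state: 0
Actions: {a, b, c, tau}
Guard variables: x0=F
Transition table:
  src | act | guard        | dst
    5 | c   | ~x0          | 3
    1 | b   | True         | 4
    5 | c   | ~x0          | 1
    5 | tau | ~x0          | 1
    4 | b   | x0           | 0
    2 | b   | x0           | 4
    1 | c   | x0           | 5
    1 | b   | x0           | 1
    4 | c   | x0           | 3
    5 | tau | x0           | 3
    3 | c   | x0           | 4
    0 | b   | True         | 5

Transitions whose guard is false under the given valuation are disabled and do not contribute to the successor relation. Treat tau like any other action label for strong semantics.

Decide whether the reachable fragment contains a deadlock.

Answer: DEADLOCK at state 3

Working:
Reachable = {0,1,3,4,5}
  0: b→5  [1 out]
  1: b→4  [1 out]
  3: ∅  [no exit]
  4: ∅  [no exit]
  5: c→1  c→3  tau→1  [3 out]
witness 3: b·c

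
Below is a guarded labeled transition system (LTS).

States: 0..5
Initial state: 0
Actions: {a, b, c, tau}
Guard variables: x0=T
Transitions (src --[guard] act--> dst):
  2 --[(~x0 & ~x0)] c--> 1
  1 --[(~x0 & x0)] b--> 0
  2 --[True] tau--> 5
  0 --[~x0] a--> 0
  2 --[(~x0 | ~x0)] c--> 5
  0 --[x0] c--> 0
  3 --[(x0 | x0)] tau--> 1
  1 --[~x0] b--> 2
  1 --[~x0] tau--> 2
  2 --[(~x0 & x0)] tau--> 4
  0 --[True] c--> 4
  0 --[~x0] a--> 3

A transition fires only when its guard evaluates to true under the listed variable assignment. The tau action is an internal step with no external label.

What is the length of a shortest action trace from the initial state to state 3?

BFS to 3:
  Layer 0: {0}
  Layer 1: {4}
3 never appears.

Answer: UNREACHABLE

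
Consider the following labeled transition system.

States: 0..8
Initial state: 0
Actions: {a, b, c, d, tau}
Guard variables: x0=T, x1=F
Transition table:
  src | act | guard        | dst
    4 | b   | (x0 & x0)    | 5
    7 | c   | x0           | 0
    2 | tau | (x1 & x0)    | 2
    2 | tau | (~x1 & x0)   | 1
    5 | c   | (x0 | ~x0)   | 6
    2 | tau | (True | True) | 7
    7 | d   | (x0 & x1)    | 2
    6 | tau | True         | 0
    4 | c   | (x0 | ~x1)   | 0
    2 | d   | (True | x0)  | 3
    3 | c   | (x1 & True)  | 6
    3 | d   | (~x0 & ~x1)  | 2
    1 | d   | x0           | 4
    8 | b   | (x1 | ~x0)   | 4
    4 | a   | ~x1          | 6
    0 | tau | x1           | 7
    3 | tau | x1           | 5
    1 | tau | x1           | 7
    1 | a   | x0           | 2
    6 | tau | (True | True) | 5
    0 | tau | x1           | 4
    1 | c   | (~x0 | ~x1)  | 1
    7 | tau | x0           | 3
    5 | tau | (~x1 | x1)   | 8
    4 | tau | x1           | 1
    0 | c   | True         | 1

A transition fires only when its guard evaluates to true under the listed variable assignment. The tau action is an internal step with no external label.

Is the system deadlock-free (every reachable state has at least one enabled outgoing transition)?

Answer: DEADLOCK at state 3

Working:
R = {0,1,2,3,4,5,6,7,8}
  0: c→1  [1 exit(s)]
  1: a→2  c→1  d→4  [3 exit(s)]
  2: d→3  tau→1  tau→7  [3 exit(s)]
  3: ∅  [no exit]
  4: a→6  b→5  c→0  [3 exit(s)]
  5: c→6  tau→8  [2 exit(s)]
  6: tau→0  tau→5  [2 exit(s)]
  7: c→0  tau→3  [2 exit(s)]
  8: ∅  [no exit]
Path to 3: c·a·d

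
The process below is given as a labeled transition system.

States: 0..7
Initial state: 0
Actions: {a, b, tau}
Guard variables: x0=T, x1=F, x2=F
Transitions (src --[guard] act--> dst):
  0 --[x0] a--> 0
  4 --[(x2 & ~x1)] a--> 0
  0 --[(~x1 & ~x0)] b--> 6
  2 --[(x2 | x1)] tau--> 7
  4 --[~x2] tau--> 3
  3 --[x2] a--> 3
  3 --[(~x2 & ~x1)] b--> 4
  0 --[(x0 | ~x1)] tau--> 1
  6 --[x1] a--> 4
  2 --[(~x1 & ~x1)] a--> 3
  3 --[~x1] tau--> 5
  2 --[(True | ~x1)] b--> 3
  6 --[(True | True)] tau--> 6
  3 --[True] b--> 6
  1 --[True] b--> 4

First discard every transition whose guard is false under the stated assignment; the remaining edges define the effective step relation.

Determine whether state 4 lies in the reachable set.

Answer: REACHABLE

Trace:
Guard filter leaves 10 enabled edge(s).
L0 = {0}
L1 = {1}  total {0,1}
L2 = {4}  total {0,1,4}
L3 = {3}  total {0,1,3,4}
L4 = {5,6}  total {0,1,3,4,5,6}
R = {0,1,3,4,5,6}
trace reaching 4: tau·b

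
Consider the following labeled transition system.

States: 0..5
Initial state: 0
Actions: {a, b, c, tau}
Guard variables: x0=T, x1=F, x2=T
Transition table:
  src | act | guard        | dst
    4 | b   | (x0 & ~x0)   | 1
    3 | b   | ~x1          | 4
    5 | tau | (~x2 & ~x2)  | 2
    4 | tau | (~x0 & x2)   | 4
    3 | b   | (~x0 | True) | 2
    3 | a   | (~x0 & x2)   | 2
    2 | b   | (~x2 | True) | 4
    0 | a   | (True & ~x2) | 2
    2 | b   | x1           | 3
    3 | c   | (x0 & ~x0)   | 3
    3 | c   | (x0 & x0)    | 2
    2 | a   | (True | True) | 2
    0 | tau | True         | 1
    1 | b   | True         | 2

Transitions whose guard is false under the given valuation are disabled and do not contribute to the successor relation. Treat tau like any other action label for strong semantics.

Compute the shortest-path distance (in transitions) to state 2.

Answer: 2

Trace:
Breadth-first toward 2:
  L0 = {0}
  L1 = {1}
  L2 = {2}
first hit 2 at d=2 via tau·b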